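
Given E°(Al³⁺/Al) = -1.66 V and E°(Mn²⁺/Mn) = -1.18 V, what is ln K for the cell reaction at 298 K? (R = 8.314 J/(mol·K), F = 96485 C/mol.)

E°_cell = -1.18 − (-1.66) = 0.48 V, with n = 6 electrons transferred.
At equilibrium E = 0, so the Nernst equation gives ln K = nFE°/RT = (6)(96485)(0.48)/((8.314)(298)) = 112.16.

ln K = 112.2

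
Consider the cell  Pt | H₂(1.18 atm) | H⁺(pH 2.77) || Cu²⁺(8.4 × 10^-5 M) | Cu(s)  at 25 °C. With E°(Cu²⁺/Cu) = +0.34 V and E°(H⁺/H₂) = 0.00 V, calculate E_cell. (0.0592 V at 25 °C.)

0.39 V

The Cu²⁺/Cu couple is the cathode, so E°_cell = 0.34 V; n = 2.
[H⁺] = 10^(−2.77) = 0.0017 M, and Q = [H⁺]^2 / ([Cu²⁺]·P(H₂)) = 0.0291.
E = E° − (0.0592/2) log Q = 0.34 − (0.0592/2)(-1.536) = 0.385 V.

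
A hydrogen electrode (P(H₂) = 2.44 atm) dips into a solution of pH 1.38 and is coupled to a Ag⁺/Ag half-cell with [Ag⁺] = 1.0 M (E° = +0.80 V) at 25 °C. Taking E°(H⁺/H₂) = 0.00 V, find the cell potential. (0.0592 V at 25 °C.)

The Ag⁺/Ag couple is the cathode, so E°_cell = 0.80 V; n = 2.
[H⁺] = 10^(−1.38) = 0.042 M, and Q = [H⁺]^2 / ([Ag⁺]^2·P(H₂)) = 7.12 × 10^-4.
E = E° − (0.0592/2) log Q = 0.80 − (0.0592/2)(-3.147) = 0.893 V.

0.89 V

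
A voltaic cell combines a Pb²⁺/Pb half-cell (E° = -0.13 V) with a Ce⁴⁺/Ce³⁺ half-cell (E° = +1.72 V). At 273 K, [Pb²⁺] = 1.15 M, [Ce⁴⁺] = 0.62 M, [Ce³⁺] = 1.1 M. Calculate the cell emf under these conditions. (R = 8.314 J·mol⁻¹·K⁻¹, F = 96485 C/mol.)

The Ce⁴⁺/Ce³⁺ couple has the higher reduction potential and acts as the cathode, so E°_cell = +1.72 − (-0.13) = 1.85 V.
Balancing electrons gives n = 2; the reaction quotient is Q = [Pb²⁺]·[Ce³⁺]^2/[Ce⁴⁺]^2 = 3.62.
E = E° − (RT/nF) ln Q = 1.85 − (8.314×273)/(2×96485) × (1.286) = 1.850 − 0.015 = 1.835 V.

1.83 V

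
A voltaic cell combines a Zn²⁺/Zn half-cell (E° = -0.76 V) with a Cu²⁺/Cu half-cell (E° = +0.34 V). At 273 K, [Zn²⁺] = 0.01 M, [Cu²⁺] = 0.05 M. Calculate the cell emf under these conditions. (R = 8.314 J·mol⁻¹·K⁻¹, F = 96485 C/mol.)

The Cu²⁺/Cu couple has the higher reduction potential and acts as the cathode, so E°_cell = +0.34 − (-0.76) = 1.10 V.
Balancing electrons gives n = 2; the reaction quotient is Q = [Zn²⁺]/[Cu²⁺] = 0.200.
E = E° − (RT/nF) ln Q = 1.10 − (8.314×273)/(2×96485) × (-1.609) = 1.100 + 0.019 = 1.119 V.

1.12 V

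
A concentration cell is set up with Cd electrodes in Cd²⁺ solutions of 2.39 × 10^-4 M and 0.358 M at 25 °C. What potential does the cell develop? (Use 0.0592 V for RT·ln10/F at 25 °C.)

0.094 V

Both half-cells are Cd²⁺/Cd, so E°_cell = 0. The concentrated side is the cathode; the cell reaction moves Cd²⁺ from high to low concentration with n = 2.
Q = [Cd²⁺]_dilute/[Cd²⁺]_conc = 2.39 × 10^-4/0.358 = 6.68 × 10^-4.
E = 0 − (0.0592/2) log Q = −(0.0592/2)(-3.175) = 0.0940 V.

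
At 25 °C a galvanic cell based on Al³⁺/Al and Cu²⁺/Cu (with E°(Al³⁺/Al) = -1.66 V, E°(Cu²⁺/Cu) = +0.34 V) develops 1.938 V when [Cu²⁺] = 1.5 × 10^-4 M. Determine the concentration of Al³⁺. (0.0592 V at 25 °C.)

0.0025 M

From the Nernst equation, log Q = n(E° − E)/0.0592 = 6(2.00 − 1.938)/0.0592 = 6.284, so Q = 1.92 × 10^6.
With Q = [Al³⁺]^2/[Cu²⁺]^3 and the known concentrations, [Al³⁺]^2 in the numerator gives [Al³⁺] = 0.0025 M.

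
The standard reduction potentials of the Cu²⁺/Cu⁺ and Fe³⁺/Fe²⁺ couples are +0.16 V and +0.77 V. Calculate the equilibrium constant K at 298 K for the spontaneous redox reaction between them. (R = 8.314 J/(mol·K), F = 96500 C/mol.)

2.1 × 10^10

E°_cell = +0.77 − (+0.16) = 0.61 V, with n = 1 electron transferred.
At equilibrium E = 0, so the Nernst equation gives ln K = nFE°/RT = (1)(96500)(0.61)/((8.314)(298)) = 23.76.
K = e^23.76 = 2.1 × 10^10.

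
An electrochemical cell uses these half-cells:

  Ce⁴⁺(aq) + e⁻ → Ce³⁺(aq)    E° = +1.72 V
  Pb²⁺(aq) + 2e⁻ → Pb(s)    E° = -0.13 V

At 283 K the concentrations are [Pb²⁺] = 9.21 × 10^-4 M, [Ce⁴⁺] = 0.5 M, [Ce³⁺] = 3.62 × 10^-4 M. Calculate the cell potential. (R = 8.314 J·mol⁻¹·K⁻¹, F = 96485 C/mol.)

2.11 V

The Ce⁴⁺/Ce³⁺ couple has the higher reduction potential and acts as the cathode, so E°_cell = +1.72 − (-0.13) = 1.85 V.
Balancing electrons gives n = 2; the reaction quotient is Q = [Pb²⁺]·[Ce³⁺]^2/[Ce⁴⁺]^2 = 4.83 × 10^-10.
E = E° − (RT/nF) ln Q = 1.85 − (8.314×283)/(2×96485) × (-21.451) = 1.850 + 0.262 = 2.112 V.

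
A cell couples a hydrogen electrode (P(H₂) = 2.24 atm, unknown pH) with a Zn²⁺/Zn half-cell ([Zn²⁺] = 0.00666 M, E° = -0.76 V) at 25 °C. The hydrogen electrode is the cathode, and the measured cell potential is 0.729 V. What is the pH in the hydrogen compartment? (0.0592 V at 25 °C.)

pH = 1.44

E°_cell = 0.76 V and n = 2.
log Q = n(E° − E)/0.0592 = 2×(0.76 − 0.729)/0.0592 = 1.047.
With Q = [Zn²⁺]·P(H₂) / [H⁺]^2, solving for [H⁺] gives log[H⁺] = -1.437, so pH = 1.44.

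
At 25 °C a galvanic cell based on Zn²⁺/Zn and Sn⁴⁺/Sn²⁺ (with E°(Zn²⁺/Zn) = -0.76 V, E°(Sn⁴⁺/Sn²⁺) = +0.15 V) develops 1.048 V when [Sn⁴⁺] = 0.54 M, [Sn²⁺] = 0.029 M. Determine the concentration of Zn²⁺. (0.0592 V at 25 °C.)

From the Nernst equation, log Q = n(E° − E)/0.0592 = 2(0.91 − 1.048)/0.0592 = -4.662, so Q = 2.18 × 10^-5.
With Q = [Zn²⁺]·[Sn²⁺]/[Sn⁴⁺] and the known concentrations, [Zn²⁺] in the numerator gives [Zn²⁺] = 4.1 × 10^-4 M.

4.1 × 10^-4 M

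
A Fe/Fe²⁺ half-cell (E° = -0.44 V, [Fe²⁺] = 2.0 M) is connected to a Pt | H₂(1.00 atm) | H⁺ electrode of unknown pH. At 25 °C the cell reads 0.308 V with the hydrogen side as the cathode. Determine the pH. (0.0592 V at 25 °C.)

E°_cell = 0.44 V and n = 2.
log Q = n(E° − E)/0.0592 = 2×(0.44 − 0.308)/0.0592 = 4.459.
With Q = [Fe²⁺]·P(H₂) / [H⁺]^2, solving for [H⁺] gives log[H⁺] = -2.079, so pH = 2.08.

pH = 2.08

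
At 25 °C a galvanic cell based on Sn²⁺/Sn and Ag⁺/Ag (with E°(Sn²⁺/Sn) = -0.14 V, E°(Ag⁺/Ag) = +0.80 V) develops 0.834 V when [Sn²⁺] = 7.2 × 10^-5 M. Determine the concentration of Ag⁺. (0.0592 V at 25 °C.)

1.4 × 10^-4 M

From the Nernst equation, log Q = n(E° − E)/0.0592 = 2(0.94 − 0.834)/0.0592 = 3.581, so Q = 3810.
With Q = [Sn²⁺]/[Ag⁺]^2 and the known concentrations, [Ag⁺]^2 in the denominator gives [Ag⁺] = 1.4 × 10^-4 M.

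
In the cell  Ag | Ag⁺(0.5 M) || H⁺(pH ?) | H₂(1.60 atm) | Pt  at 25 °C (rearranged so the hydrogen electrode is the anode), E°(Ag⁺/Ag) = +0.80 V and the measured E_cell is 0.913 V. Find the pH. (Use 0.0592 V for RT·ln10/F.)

E°_cell = 0.80 V and n = 2.
log Q = n(E° − E)/0.0592 = 2×(0.80 − 0.913)/0.0592 = -3.818.
With Q = [H⁺]^2 / ([Ag⁺]^2·P(H₂)), solving for [H⁺] gives log[H⁺] = -2.108, so pH = 2.11.

pH = 2.11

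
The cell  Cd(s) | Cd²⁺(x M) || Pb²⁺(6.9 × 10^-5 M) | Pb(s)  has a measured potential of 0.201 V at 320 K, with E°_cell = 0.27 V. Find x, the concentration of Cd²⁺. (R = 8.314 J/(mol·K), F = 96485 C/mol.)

From the Nernst equation, ln Q = nF(E° − E)/RT = 2×96485×(0.27 − 0.201)/(8.314×320) = 5.005, so Q = 149.
With Q = [Cd²⁺]/[Pb²⁺] and the known concentrations, [Cd²⁺] in the numerator gives [Cd²⁺] = 0.01 M.

0.01 M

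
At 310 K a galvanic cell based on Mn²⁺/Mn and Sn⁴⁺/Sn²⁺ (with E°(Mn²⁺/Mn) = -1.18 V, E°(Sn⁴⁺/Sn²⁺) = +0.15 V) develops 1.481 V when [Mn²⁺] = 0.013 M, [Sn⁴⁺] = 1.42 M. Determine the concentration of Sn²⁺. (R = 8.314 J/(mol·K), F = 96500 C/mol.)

From the Nernst equation, ln Q = nF(E° − E)/RT = 2×96500×(1.33 − 1.481)/(8.314×310) = -11.307, so Q = 1.23 × 10^-5.
With Q = [Mn²⁺]·[Sn²⁺]/[Sn⁴⁺] and the known concentrations, [Sn²⁺] in the numerator gives [Sn²⁺] = 0.0013 M.

0.0013 M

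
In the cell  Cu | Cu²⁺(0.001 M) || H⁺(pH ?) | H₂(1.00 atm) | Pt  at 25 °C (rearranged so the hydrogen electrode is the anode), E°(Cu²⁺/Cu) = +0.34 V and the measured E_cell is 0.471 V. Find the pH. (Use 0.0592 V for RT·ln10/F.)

E°_cell = 0.34 V and n = 2.
log Q = n(E° − E)/0.0592 = 2×(0.34 − 0.471)/0.0592 = -4.426.
With Q = [H⁺]^2 / ([Cu²⁺]·P(H₂)), solving for [H⁺] gives log[H⁺] = -3.713, so pH = 3.71.

pH = 3.71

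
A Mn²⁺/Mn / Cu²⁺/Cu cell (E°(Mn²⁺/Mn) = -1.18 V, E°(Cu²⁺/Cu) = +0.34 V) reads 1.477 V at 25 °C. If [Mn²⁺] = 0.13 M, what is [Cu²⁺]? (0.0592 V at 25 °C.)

From the Nernst equation, log Q = n(E° − E)/0.0592 = 2(1.52 − 1.477)/0.0592 = 1.453, so Q = 28.4.
With Q = [Mn²⁺]/[Cu²⁺] and the known concentrations, [Cu²⁺] in the denominator gives [Cu²⁺] = 0.0046 M.

0.0046 M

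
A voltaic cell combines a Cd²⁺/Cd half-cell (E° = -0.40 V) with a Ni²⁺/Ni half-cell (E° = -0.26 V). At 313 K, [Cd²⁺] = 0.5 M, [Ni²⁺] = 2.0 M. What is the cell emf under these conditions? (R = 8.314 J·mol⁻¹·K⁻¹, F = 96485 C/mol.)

The Ni²⁺/Ni couple has the higher reduction potential and acts as the cathode, so E°_cell = -0.26 − (-0.40) = 0.14 V.
Balancing electrons gives n = 2; the reaction quotient is Q = [Cd²⁺]/[Ni²⁺] = 0.250.
E = E° − (RT/nF) ln Q = 0.14 − (8.314×313)/(2×96485) × (-1.386) = 0.140 + 0.019 = 0.159 V.

0.159 V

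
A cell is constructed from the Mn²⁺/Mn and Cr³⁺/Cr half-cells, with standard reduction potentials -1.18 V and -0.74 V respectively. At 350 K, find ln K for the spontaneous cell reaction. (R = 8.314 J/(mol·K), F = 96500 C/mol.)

E°_cell = -0.74 − (-1.18) = 0.44 V, with n = 6 electrons transferred.
At equilibrium E = 0, so the Nernst equation gives ln K = nFE°/RT = (6)(96500)(0.44)/((8.314)(350)) = 87.55.

ln K = 87.5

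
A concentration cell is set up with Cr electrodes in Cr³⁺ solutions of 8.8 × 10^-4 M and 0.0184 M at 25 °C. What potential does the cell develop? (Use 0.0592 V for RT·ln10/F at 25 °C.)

Both half-cells are Cr³⁺/Cr, so E°_cell = 0. The concentrated side is the cathode; the cell reaction moves Cr³⁺ from high to low concentration with n = 3.
Q = [Cr³⁺]_dilute/[Cr³⁺]_conc = 8.8 × 10^-4/0.0184 = 0.0478.
E = 0 − (0.0592/3) log Q = −(0.0592/3)(-1.320) = 0.0260 V.

0.026 V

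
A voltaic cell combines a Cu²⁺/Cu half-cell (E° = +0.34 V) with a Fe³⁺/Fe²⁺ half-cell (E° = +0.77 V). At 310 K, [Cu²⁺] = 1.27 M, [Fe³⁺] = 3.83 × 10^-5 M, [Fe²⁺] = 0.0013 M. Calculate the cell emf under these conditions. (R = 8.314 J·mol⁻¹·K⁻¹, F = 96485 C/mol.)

The Fe³⁺/Fe²⁺ couple has the higher reduction potential and acts as the cathode, so E°_cell = +0.77 − (+0.34) = 0.43 V.
Balancing electrons gives n = 2; the reaction quotient is Q = [Cu²⁺]·[Fe²⁺]^2/[Fe³⁺]^2 = 1460.
E = E° − (RT/nF) ln Q = 0.43 − (8.314×310)/(2×96485) × (7.288) = 0.430 − 0.097 = 0.333 V.

0.333 V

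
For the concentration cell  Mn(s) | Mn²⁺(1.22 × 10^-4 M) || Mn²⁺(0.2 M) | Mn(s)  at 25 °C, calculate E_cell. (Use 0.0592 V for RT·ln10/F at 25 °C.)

0.095 V

Both half-cells are Mn²⁺/Mn, so E°_cell = 0. The concentrated side is the cathode; the cell reaction moves Mn²⁺ from high to low concentration with n = 2.
Q = [Mn²⁺]_dilute/[Mn²⁺]_conc = 1.22 × 10^-4/0.2 = 6.1 × 10^-4.
E = 0 − (0.0592/2) log Q = −(0.0592/2)(-3.215) = 0.0952 V.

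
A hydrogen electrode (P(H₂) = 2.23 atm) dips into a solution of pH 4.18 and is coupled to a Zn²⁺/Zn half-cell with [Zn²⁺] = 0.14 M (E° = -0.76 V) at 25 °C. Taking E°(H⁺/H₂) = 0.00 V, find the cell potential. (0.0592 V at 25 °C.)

0.53 V

The hydrogen couple is the cathode, so E°_cell = 0.76 V; n = 2.
[H⁺] = 10^(−4.18) = 6.6 × 10^-5 M, and Q = [Zn²⁺]·P(H₂) / [H⁺]^2 = 7.15 × 10^7.
E = E° − (0.0592/2) log Q = 0.76 − (0.0592/2)(7.854) = 0.528 V.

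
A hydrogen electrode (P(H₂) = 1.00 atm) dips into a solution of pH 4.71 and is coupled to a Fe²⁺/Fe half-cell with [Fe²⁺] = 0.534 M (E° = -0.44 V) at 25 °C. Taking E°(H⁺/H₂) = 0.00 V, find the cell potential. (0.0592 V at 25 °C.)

0.17 V

The hydrogen couple is the cathode, so E°_cell = 0.44 V; n = 2.
[H⁺] = 10^(−4.71) = 1.9 × 10^-5 M, and Q = [Fe²⁺]·P(H₂) / [H⁺]^2 = 1.4 × 10^9.
E = E° − (0.0592/2) log Q = 0.44 − (0.0592/2)(9.148) = 0.169 V.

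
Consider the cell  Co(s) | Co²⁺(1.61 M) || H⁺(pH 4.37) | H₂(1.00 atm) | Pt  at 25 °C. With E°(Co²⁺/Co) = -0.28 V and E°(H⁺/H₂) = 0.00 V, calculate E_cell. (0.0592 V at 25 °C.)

0.015 V

The hydrogen couple is the cathode, so E°_cell = 0.28 V; n = 2.
[H⁺] = 10^(−4.37) = 4.3 × 10^-5 M, and Q = [Co²⁺]·P(H₂) / [H⁺]^2 = 8.85 × 10^8.
E = E° − (0.0592/2) log Q = 0.28 − (0.0592/2)(8.947) = 0.015 V.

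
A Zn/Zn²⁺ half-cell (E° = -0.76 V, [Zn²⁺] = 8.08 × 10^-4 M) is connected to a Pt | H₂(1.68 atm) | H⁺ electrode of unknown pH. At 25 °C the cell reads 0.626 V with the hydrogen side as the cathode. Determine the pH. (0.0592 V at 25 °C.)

pH = 3.70

E°_cell = 0.76 V and n = 2.
log Q = n(E° − E)/0.0592 = 2×(0.76 − 0.626)/0.0592 = 4.527.
With Q = [Zn²⁺]·P(H₂) / [H⁺]^2, solving for [H⁺] gives log[H⁺] = -3.697, so pH = 3.70.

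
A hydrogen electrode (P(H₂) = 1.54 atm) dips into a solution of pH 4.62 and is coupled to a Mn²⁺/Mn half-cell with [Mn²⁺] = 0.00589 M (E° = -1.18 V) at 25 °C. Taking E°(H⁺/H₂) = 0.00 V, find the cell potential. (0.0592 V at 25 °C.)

0.97 V

The hydrogen couple is the cathode, so E°_cell = 1.18 V; n = 2.
[H⁺] = 10^(−4.62) = 2.4 × 10^-5 M, and Q = [Mn²⁺]·P(H₂) / [H⁺]^2 = 1.58 × 10^7.
E = E° − (0.0592/2) log Q = 1.18 − (0.0592/2)(7.198) = 0.967 V.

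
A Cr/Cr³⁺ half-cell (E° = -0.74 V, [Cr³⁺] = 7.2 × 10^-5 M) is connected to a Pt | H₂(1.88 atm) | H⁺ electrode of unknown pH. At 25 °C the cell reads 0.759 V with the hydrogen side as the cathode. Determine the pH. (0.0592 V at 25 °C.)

pH = 0.92

E°_cell = 0.74 V and n = 6.
log Q = n(E° − E)/0.0592 = 6×(0.74 − 0.759)/0.0592 = -1.926.
With Q = [Cr³⁺]^2·P(H₂)^3 / [H⁺]^6, solving for [H⁺] gives log[H⁺] = -0.923, so pH = 0.92.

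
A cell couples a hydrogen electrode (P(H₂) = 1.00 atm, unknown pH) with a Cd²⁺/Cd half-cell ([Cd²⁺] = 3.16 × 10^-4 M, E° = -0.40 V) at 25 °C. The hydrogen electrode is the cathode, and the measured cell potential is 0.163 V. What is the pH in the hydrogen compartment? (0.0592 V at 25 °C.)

E°_cell = 0.40 V and n = 2.
log Q = n(E° − E)/0.0592 = 2×(0.40 − 0.163)/0.0592 = 8.007.
With Q = [Cd²⁺]·P(H₂) / [H⁺]^2, solving for [H⁺] gives log[H⁺] = -5.754, so pH = 5.75.

pH = 5.75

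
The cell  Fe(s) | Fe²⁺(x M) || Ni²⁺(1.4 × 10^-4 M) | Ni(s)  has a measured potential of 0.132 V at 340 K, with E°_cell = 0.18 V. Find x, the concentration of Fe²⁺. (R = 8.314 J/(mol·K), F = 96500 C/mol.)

0.0037 M

From the Nernst equation, ln Q = nF(E° − E)/RT = 2×96500×(0.18 − 0.132)/(8.314×340) = 3.277, so Q = 26.5.
With Q = [Fe²⁺]/[Ni²⁺] and the known concentrations, [Fe²⁺] in the numerator gives [Fe²⁺] = 0.0037 M.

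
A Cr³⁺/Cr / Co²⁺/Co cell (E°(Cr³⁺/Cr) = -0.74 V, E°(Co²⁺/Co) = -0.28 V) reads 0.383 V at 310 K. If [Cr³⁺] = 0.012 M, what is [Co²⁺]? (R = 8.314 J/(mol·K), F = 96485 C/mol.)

1.6 × 10^-4 M

From the Nernst equation, ln Q = nF(E° − E)/RT = 6×96485×(0.46 − 0.383)/(8.314×310) = 17.295, so Q = 3.25 × 10^7.
With Q = [Cr³⁺]^2/[Co²⁺]^3 and the known concentrations, [Co²⁺]^3 in the denominator gives [Co²⁺] = 1.6 × 10^-4 M.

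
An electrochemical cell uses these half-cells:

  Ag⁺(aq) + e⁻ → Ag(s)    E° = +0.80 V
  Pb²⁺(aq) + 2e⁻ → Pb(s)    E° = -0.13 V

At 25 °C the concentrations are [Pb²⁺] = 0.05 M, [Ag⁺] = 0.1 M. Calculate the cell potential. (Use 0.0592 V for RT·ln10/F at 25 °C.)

The Ag⁺/Ag couple has the higher reduction potential and acts as the cathode, so E°_cell = +0.80 − (-0.13) = 0.93 V.
Balancing electrons gives n = 2; the reaction quotient is Q = [Pb²⁺]/[Ag⁺]^2 = 5.00.
At 25 °C, E = E° − (0.0592/n) log Q = 0.93 − (0.0592/2)(0.699) = 0.930 − 0.021 = 0.909 V.

0.909 V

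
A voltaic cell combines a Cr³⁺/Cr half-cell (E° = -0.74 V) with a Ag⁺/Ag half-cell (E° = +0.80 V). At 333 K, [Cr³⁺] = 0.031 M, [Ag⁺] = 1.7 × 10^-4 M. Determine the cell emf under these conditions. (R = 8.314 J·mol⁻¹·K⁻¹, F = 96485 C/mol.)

The Ag⁺/Ag couple has the higher reduction potential and acts as the cathode, so E°_cell = +0.80 − (-0.74) = 1.54 V.
Balancing electrons gives n = 3; the reaction quotient is Q = [Cr³⁺]/[Ag⁺]^3 = 6.31 × 10^9.
E = E° − (RT/nF) ln Q = 1.54 − (8.314×333)/(3×96485) × (22.565) = 1.540 − 0.216 = 1.324 V.

1.32 V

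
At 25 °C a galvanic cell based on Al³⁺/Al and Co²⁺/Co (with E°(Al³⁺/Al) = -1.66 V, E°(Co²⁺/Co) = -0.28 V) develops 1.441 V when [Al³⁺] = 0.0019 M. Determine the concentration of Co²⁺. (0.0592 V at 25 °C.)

From the Nernst equation, log Q = n(E° − E)/0.0592 = 6(1.38 − 1.441)/0.0592 = -6.182, so Q = 6.57 × 10^-7.
With Q = [Al³⁺]^2/[Co²⁺]^3 and the known concentrations, [Co²⁺]^3 in the denominator gives [Co²⁺] = 1.8 M.

1.8 M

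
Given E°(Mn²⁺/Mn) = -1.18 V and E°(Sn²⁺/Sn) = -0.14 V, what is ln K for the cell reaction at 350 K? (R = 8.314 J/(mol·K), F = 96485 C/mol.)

ln K = 69.0

E°_cell = -0.14 − (-1.18) = 1.04 V, with n = 2 electrons transferred.
At equilibrium E = 0, so the Nernst equation gives ln K = nFE°/RT = (2)(96485)(1.04)/((8.314)(350)) = 68.97.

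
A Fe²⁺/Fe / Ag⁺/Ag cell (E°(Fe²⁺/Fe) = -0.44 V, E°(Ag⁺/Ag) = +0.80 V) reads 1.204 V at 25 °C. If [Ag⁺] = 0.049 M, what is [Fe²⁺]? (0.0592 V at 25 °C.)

0.04 M

From the Nernst equation, log Q = n(E° − E)/0.0592 = 2(1.24 − 1.204)/0.0592 = 1.216, so Q = 16.5.
With Q = [Fe²⁺]/[Ag⁺]^2 and the known concentrations, [Fe²⁺] in the numerator gives [Fe²⁺] = 0.04 M.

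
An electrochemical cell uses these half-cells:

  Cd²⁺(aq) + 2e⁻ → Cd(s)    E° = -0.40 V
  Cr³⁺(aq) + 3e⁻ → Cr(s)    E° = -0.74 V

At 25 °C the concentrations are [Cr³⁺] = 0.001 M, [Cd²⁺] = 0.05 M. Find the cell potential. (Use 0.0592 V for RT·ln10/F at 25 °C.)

The Cd²⁺/Cd couple has the higher reduction potential and acts as the cathode, so E°_cell = -0.40 − (-0.74) = 0.34 V.
Balancing electrons gives n = 6; the reaction quotient is Q = [Cr³⁺]^2/[Cd²⁺]^3 = 0.00800.
At 25 °C, E = E° − (0.0592/n) log Q = 0.34 − (0.0592/6)(-2.097) = 0.340 + 0.021 = 0.361 V.

0.361 V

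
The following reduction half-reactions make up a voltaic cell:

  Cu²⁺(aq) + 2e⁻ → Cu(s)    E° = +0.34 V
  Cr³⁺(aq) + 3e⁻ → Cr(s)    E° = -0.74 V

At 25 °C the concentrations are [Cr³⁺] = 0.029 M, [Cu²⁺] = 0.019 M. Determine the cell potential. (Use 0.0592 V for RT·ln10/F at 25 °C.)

1.06 V

The Cu²⁺/Cu couple has the higher reduction potential and acts as the cathode, so E°_cell = +0.34 − (-0.74) = 1.08 V.
Balancing electrons gives n = 6; the reaction quotient is Q = [Cr³⁺]^2/[Cu²⁺]^3 = 123.
At 25 °C, E = E° − (0.0592/n) log Q = 1.08 − (0.0592/6)(2.089) = 1.080 − 0.021 = 1.059 V.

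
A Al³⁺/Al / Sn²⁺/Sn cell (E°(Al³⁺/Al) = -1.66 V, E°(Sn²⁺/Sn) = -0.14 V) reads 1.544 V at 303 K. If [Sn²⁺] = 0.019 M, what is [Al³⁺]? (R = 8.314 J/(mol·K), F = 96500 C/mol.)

1.7 × 10^-4 M

From the Nernst equation, ln Q = nF(E° − E)/RT = 6×96500×(1.52 − 1.544)/(8.314×303) = -5.516, so Q = 0.00402.
With Q = [Al³⁺]^2/[Sn²⁺]^3 and the known concentrations, [Al³⁺]^2 in the numerator gives [Al³⁺] = 1.7 × 10^-4 M.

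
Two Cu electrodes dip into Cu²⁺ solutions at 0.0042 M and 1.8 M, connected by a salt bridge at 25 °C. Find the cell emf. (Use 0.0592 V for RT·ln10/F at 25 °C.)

Both half-cells are Cu²⁺/Cu, so E°_cell = 0. The concentrated side is the cathode; the cell reaction moves Cu²⁺ from high to low concentration with n = 2.
Q = [Cu²⁺]_dilute/[Cu²⁺]_conc = 0.0042/1.8 = 0.00233.
E = 0 − (0.0592/2) log Q = −(0.0592/2)(-2.632) = 0.0779 V.

0.078 V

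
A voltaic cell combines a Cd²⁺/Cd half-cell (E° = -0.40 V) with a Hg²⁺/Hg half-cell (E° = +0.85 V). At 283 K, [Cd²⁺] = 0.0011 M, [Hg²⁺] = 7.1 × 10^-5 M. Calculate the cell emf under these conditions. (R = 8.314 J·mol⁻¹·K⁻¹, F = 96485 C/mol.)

1.22 V

The Hg²⁺/Hg couple has the higher reduction potential and acts as the cathode, so E°_cell = +0.85 − (-0.40) = 1.25 V.
Balancing electrons gives n = 2; the reaction quotient is Q = [Cd²⁺]/[Hg²⁺] = 15.5.
E = E° − (RT/nF) ln Q = 1.25 − (8.314×283)/(2×96485) × (2.740) = 1.250 − 0.033 = 1.217 V.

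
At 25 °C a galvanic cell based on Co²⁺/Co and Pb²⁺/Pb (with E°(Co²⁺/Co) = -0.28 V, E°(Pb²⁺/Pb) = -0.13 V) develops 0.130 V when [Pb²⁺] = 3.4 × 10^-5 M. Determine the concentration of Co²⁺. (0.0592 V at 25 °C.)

1.6 × 10^-4 M

From the Nernst equation, log Q = n(E° − E)/0.0592 = 2(0.15 − 0.130)/0.0592 = 0.676, so Q = 4.74.
With Q = [Co²⁺]/[Pb²⁺] and the known concentrations, [Co²⁺] in the numerator gives [Co²⁺] = 1.6 × 10^-4 M.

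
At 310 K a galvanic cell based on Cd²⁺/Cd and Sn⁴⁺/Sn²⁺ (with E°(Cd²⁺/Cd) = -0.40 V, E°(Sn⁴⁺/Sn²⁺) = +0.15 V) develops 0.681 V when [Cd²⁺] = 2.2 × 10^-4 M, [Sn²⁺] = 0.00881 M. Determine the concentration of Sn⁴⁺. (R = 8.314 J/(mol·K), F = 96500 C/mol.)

0.035 M

From the Nernst equation, ln Q = nF(E° − E)/RT = 2×96500×(0.55 − 0.681)/(8.314×310) = -9.810, so Q = 5.49 × 10^-5.
With Q = [Cd²⁺]·[Sn²⁺]/[Sn⁴⁺] and the known concentrations, [Sn⁴⁺] in the denominator gives [Sn⁴⁺] = 0.035 M.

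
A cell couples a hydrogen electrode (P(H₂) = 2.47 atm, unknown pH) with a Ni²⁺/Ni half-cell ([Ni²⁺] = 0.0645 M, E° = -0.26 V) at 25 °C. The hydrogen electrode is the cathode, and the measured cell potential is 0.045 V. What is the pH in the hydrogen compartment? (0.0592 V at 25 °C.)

pH = 4.03

E°_cell = 0.26 V and n = 2.
log Q = n(E° − E)/0.0592 = 2×(0.26 − 0.045)/0.0592 = 7.264.
With Q = [Ni²⁺]·P(H₂) / [H⁺]^2, solving for [H⁺] gives log[H⁺] = -4.031, so pH = 4.03.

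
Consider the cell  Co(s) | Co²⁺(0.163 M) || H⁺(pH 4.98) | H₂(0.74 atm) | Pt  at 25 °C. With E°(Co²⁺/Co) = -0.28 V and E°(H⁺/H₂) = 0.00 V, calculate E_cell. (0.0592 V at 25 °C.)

The hydrogen couple is the cathode, so E°_cell = 0.28 V; n = 2.
[H⁺] = 10^(−4.98) = 1 × 10^-5 M, and Q = [Co²⁺]·P(H₂) / [H⁺]^2 = 1.1 × 10^9.
E = E° − (0.0592/2) log Q = 0.28 − (0.0592/2)(9.041) = 0.012 V.

0.012 V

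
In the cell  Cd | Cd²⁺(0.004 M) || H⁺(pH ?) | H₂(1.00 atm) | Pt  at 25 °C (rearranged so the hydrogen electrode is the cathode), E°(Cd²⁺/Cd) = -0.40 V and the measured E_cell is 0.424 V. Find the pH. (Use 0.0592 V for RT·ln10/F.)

pH = 0.79

E°_cell = 0.40 V and n = 2.
log Q = n(E° − E)/0.0592 = 2×(0.40 − 0.424)/0.0592 = -0.811.
With Q = [Cd²⁺]·P(H₂) / [H⁺]^2, solving for [H⁺] gives log[H⁺] = -0.794, so pH = 0.79.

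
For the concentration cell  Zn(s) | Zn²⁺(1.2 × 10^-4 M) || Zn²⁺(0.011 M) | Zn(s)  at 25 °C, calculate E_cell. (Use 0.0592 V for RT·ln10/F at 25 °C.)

0.058 V

Both half-cells are Zn²⁺/Zn, so E°_cell = 0. The concentrated side is the cathode; the cell reaction moves Zn²⁺ from high to low concentration with n = 2.
Q = [Zn²⁺]_dilute/[Zn²⁺]_conc = 1.2 × 10^-4/0.011 = 0.0109.
E = 0 − (0.0592/2) log Q = −(0.0592/2)(-1.962) = 0.0581 V.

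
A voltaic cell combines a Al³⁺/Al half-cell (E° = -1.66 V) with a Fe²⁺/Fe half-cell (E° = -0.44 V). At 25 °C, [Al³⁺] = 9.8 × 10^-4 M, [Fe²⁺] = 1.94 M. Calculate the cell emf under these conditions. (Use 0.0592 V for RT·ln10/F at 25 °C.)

1.29 V

The Fe²⁺/Fe couple has the higher reduction potential and acts as the cathode, so E°_cell = -0.44 − (-1.66) = 1.22 V.
Balancing electrons gives n = 6; the reaction quotient is Q = [Al³⁺]^2/[Fe²⁺]^3 = 1.32 × 10^-7.
At 25 °C, E = E° − (0.0592/n) log Q = 1.22 − (0.0592/6)(-6.881) = 1.220 + 0.068 = 1.288 V.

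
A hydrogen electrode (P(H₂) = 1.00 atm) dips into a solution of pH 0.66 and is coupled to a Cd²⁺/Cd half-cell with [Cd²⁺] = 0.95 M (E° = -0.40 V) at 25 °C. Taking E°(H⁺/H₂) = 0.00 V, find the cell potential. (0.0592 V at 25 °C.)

0.36 V

The hydrogen couple is the cathode, so E°_cell = 0.40 V; n = 2.
[H⁺] = 10^(−0.66) = 0.22 M, and Q = [Cd²⁺]·P(H₂) / [H⁺]^2 = 19.8.
E = E° − (0.0592/2) log Q = 0.40 − (0.0592/2)(1.298) = 0.362 V.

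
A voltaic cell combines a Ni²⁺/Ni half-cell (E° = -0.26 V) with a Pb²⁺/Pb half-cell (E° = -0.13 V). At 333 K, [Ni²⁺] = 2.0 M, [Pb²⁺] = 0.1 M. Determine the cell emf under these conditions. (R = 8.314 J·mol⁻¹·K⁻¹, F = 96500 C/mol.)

0.087 V

The Pb²⁺/Pb couple has the higher reduction potential and acts as the cathode, so E°_cell = -0.13 − (-0.26) = 0.13 V.
Balancing electrons gives n = 2; the reaction quotient is Q = [Ni²⁺]/[Pb²⁺] = 20.0.
E = E° − (RT/nF) ln Q = 0.13 − (8.314×333)/(2×96500) × (2.996) = 0.130 − 0.043 = 0.087 V.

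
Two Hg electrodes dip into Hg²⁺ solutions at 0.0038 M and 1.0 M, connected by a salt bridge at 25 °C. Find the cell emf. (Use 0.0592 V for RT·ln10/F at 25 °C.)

0.072 V

Both half-cells are Hg²⁺/Hg, so E°_cell = 0. The concentrated side is the cathode; the cell reaction moves Hg²⁺ from high to low concentration with n = 2.
Q = [Hg²⁺]_dilute/[Hg²⁺]_conc = 0.0038/1.0 = 0.00380.
E = 0 − (0.0592/2) log Q = −(0.0592/2)(-2.420) = 0.0716 V.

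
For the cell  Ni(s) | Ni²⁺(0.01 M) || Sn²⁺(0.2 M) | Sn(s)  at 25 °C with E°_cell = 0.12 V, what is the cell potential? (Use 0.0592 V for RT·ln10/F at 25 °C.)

Balancing electrons gives n = 2; the reaction quotient is Q = [Ni²⁺]/[Sn²⁺] = 0.0500.
At 25 °C, E = E° − (0.0592/n) log Q = 0.12 − (0.0592/2)(-1.301) = 0.120 + 0.039 = 0.159 V.

0.159 V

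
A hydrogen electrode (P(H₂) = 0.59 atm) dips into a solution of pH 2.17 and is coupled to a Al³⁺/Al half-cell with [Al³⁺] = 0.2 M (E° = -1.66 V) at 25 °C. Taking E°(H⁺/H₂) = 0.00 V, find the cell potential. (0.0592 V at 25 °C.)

The hydrogen couple is the cathode, so E°_cell = 1.66 V; n = 6.
[H⁺] = 10^(−2.17) = 0.0068 M, and Q = [Al³⁺]^2·P(H₂)^3 / [H⁺]^6 = 8.6 × 10^10.
E = E° − (0.0592/6) log Q = 1.66 − (0.0592/6)(10.935) = 1.552 V.

1.55 V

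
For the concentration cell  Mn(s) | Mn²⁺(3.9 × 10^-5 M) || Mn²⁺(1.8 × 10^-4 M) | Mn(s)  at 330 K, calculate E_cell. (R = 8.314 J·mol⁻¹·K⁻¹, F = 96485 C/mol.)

Both half-cells are Mn²⁺/Mn, so E°_cell = 0. The concentrated side is the cathode; the cell reaction moves Mn²⁺ from high to low concentration with n = 2.
Q = [Mn²⁺]_dilute/[Mn²⁺]_conc = 3.9 × 10^-5/1.8 × 10^-4 = 0.217.
E = 0 − (RT/nF) ln Q = −((8.314×330)/(2×96485))(-1.529) = 0.0217 V.

0.022 V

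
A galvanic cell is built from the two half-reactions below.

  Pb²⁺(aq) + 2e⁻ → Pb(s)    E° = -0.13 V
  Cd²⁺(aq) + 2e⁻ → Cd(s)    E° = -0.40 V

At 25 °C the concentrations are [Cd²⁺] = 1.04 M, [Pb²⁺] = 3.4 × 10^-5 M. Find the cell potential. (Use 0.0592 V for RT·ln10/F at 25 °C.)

The Pb²⁺/Pb couple has the higher reduction potential and acts as the cathode, so E°_cell = -0.13 − (-0.40) = 0.27 V.
Balancing electrons gives n = 2; the reaction quotient is Q = [Cd²⁺]/[Pb²⁺] = 3.06 × 10^4.
At 25 °C, E = E° − (0.0592/n) log Q = 0.27 − (0.0592/2)(4.486) = 0.270 − 0.133 = 0.137 V.

0.137 V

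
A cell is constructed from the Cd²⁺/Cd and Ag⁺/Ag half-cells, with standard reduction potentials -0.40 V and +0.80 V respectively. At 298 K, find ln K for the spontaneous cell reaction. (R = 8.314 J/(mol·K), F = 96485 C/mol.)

ln K = 93.5

E°_cell = +0.80 − (-0.40) = 1.20 V, with n = 2 electrons transferred.
At equilibrium E = 0, so the Nernst equation gives ln K = nFE°/RT = (2)(96485)(1.20)/((8.314)(298)) = 93.46.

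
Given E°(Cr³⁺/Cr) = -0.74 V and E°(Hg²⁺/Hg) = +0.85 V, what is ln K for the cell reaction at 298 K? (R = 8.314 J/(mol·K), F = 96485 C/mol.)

ln K = 371.5

E°_cell = +0.85 − (-0.74) = 1.59 V, with n = 6 electrons transferred.
At equilibrium E = 0, so the Nernst equation gives ln K = nFE°/RT = (6)(96485)(1.59)/((8.314)(298)) = 371.52.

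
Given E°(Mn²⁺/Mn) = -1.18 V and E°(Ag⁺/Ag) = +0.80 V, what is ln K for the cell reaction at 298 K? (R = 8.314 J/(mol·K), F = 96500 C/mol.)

E°_cell = +0.80 − (-1.18) = 1.98 V, with n = 2 electrons transferred.
At equilibrium E = 0, so the Nernst equation gives ln K = nFE°/RT = (2)(96500)(1.98)/((8.314)(298)) = 154.24.

ln K = 154.2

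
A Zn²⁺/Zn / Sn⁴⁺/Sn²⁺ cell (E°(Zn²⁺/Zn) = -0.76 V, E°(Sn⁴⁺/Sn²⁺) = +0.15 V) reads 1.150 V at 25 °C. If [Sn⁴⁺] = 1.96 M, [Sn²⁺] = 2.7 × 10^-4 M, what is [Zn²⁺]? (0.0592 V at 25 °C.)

5.7 × 10^-5 M

From the Nernst equation, log Q = n(E° − E)/0.0592 = 2(0.91 − 1.150)/0.0592 = -8.108, so Q = 7.8 × 10^-9.
With Q = [Zn²⁺]·[Sn²⁺]/[Sn⁴⁺] and the known concentrations, [Zn²⁺] in the numerator gives [Zn²⁺] = 5.7 × 10^-5 M.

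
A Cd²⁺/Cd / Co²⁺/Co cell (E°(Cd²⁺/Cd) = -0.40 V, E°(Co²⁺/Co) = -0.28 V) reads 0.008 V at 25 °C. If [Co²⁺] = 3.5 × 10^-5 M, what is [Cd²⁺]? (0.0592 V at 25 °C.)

From the Nernst equation, log Q = n(E° − E)/0.0592 = 2(0.12 − 0.008)/0.0592 = 3.784, so Q = 6080.
With Q = [Cd²⁺]/[Co²⁺] and the known concentrations, [Cd²⁺] in the numerator gives [Cd²⁺] = 0.21 M.

0.21 M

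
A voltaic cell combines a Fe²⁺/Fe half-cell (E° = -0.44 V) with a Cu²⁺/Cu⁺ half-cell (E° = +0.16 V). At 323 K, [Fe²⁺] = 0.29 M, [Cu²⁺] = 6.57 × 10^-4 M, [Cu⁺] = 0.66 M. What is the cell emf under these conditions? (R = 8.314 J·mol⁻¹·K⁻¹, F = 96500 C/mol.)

The Cu²⁺/Cu⁺ couple has the higher reduction potential and acts as the cathode, so E°_cell = +0.16 − (-0.44) = 0.60 V.
Balancing electrons gives n = 2; the reaction quotient is Q = [Fe²⁺]·[Cu⁺]^2/[Cu²⁺]^2 = 2.93 × 10^5.
E = E° − (RT/nF) ln Q = 0.60 − (8.314×323)/(2×96500) × (12.587) = 0.600 − 0.175 = 0.425 V.

0.425 V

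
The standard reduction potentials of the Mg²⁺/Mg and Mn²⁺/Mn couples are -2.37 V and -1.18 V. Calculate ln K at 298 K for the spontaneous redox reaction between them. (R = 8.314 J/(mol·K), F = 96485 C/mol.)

E°_cell = -1.18 − (-2.37) = 1.19 V, with n = 2 electrons transferred.
At equilibrium E = 0, so the Nernst equation gives ln K = nFE°/RT = (2)(96485)(1.19)/((8.314)(298)) = 92.69.

ln K = 92.7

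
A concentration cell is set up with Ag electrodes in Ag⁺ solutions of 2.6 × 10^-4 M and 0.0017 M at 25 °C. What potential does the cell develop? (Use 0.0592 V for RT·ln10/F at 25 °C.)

Both half-cells are Ag⁺/Ag, so E°_cell = 0. The concentrated side is the cathode; the cell reaction moves Ag⁺ from high to low concentration with n = 1.
Q = [Ag⁺]_dilute/[Ag⁺]_conc = 2.6 × 10^-4/0.0017 = 0.153.
E = 0 − (0.0592/1) log Q = −(0.0592/1)(-0.815) = 0.0482 V.

0.048 V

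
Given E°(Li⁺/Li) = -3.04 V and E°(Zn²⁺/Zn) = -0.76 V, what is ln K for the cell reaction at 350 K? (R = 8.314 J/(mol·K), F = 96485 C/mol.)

ln K = 151.2

E°_cell = -0.76 − (-3.04) = 2.28 V, with n = 2 electrons transferred.
At equilibrium E = 0, so the Nernst equation gives ln K = nFE°/RT = (2)(96485)(2.28)/((8.314)(350)) = 151.20.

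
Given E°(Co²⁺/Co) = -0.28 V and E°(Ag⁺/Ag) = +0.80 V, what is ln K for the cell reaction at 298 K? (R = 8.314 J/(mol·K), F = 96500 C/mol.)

ln K = 84.1

E°_cell = +0.80 − (-0.28) = 1.08 V, with n = 2 electrons transferred.
At equilibrium E = 0, so the Nernst equation gives ln K = nFE°/RT = (2)(96500)(1.08)/((8.314)(298)) = 84.13.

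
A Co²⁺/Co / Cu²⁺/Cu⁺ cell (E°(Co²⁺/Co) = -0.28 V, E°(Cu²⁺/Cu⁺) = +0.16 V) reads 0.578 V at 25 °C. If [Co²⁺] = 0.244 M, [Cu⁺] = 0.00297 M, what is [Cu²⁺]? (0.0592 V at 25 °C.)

From the Nernst equation, log Q = n(E° − E)/0.0592 = 2(0.44 − 0.578)/0.0592 = -4.662, so Q = 2.18 × 10^-5.
With Q = [Co²⁺]·[Cu⁺]^2/[Cu²⁺]^2 and the known concentrations, [Cu²⁺]^2 in the denominator gives [Cu²⁺] = 0.31 M.

0.31 M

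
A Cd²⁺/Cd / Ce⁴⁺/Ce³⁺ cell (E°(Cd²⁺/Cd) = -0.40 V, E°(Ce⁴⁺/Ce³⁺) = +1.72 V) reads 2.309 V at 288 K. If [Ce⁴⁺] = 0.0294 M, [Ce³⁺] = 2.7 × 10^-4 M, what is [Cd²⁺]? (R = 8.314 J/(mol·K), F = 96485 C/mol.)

From the Nernst equation, ln Q = nF(E° − E)/RT = 2×96485×(2.12 − 2.309)/(8.314×288) = -15.232, so Q = 2.43 × 10^-7.
With Q = [Cd²⁺]·[Ce³⁺]^2/[Ce⁴⁺]^2 and the known concentrations, [Cd²⁺] in the numerator gives [Cd²⁺] = 0.0029 M.

0.0029 M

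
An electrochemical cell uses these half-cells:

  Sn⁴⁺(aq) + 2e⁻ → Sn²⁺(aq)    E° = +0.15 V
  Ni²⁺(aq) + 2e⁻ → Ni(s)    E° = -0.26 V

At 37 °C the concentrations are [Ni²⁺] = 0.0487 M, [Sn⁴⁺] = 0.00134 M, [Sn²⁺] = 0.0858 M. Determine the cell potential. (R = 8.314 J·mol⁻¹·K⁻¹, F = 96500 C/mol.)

The Sn⁴⁺/Sn²⁺ couple has the higher reduction potential and acts as the cathode, so E°_cell = +0.15 − (-0.26) = 0.41 V.
Balancing electrons gives n = 2; the reaction quotient is Q = [Ni²⁺]·[Sn²⁺]/[Sn⁴⁺] = 3.12.
E = E° − (RT/nF) ln Q = 0.41 − (8.314×310)/(2×96500) × (1.137) = 0.410 − 0.015 = 0.395 V.

0.395 V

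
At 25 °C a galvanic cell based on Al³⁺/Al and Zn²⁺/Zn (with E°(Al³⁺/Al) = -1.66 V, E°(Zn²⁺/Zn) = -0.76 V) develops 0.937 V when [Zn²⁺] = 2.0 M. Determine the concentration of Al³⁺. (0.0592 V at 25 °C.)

From the Nernst equation, log Q = n(E° − E)/0.0592 = 6(0.90 − 0.937)/0.0592 = -3.750, so Q = 1.78 × 10^-4.
With Q = [Al³⁺]^2/[Zn²⁺]^3 and the known concentrations, [Al³⁺]^2 in the numerator gives [Al³⁺] = 0.038 M.

0.038 M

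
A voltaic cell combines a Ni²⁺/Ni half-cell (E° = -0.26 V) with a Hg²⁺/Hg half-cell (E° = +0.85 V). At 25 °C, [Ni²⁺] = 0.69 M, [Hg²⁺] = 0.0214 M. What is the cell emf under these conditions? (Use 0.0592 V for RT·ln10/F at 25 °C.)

1.07 V

The Hg²⁺/Hg couple has the higher reduction potential and acts as the cathode, so E°_cell = +0.85 − (-0.26) = 1.11 V.
Balancing electrons gives n = 2; the reaction quotient is Q = [Ni²⁺]/[Hg²⁺] = 32.2.
At 25 °C, E = E° − (0.0592/n) log Q = 1.11 − (0.0592/2)(1.508) = 1.110 − 0.045 = 1.065 V.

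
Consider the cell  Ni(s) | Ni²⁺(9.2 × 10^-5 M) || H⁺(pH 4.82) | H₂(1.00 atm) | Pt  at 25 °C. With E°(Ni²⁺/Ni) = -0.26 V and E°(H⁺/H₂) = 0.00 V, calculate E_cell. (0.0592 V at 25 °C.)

The hydrogen couple is the cathode, so E°_cell = 0.26 V; n = 2.
[H⁺] = 10^(−4.82) = 1.5 × 10^-5 M, and Q = [Ni²⁺]·P(H₂) / [H⁺]^2 = 4.02 × 10^5.
E = E° − (0.0592/2) log Q = 0.26 − (0.0592/2)(5.604) = 0.094 V.

0.094 V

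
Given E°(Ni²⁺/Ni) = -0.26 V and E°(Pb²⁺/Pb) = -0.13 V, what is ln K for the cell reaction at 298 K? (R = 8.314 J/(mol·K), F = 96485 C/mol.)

ln K = 10.1

E°_cell = -0.13 − (-0.26) = 0.13 V, with n = 2 electrons transferred.
At equilibrium E = 0, so the Nernst equation gives ln K = nFE°/RT = (2)(96485)(0.13)/((8.314)(298)) = 10.13.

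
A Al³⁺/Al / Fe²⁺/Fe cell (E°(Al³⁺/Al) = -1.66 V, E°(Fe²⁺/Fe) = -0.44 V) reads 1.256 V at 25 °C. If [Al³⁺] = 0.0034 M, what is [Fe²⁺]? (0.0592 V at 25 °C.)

From the Nernst equation, log Q = n(E° − E)/0.0592 = 6(1.22 − 1.256)/0.0592 = -3.649, so Q = 2.25 × 10^-4.
With Q = [Al³⁺]^2/[Fe²⁺]^3 and the known concentrations, [Fe²⁺]^3 in the denominator gives [Fe²⁺] = 0.37 M.

0.37 M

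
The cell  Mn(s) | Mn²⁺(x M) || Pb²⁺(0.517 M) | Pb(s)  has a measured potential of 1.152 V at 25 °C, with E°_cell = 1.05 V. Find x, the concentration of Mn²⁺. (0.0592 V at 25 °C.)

From the Nernst equation, log Q = n(E° − E)/0.0592 = 2(1.05 − 1.152)/0.0592 = -3.446, so Q = 3.58 × 10^-4.
With Q = [Mn²⁺]/[Pb²⁺] and the known concentrations, [Mn²⁺] in the numerator gives [Mn²⁺] = 1.9 × 10^-4 M.

1.9 × 10^-4 M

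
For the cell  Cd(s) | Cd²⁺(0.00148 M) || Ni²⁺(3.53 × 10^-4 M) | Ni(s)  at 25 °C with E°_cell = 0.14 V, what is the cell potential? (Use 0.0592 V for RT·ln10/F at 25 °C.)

Balancing electrons gives n = 2; the reaction quotient is Q = [Cd²⁺]/[Ni²⁺] = 4.19.
At 25 °C, E = E° − (0.0592/n) log Q = 0.14 − (0.0592/2)(0.622) = 0.140 − 0.018 = 0.122 V.

0.122 V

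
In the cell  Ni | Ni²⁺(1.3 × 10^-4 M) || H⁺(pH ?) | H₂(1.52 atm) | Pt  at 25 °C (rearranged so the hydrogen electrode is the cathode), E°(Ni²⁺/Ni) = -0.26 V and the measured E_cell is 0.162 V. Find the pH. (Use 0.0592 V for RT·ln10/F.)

pH = 3.51

E°_cell = 0.26 V and n = 2.
log Q = n(E° − E)/0.0592 = 2×(0.26 − 0.162)/0.0592 = 3.311.
With Q = [Ni²⁺]·P(H₂) / [H⁺]^2, solving for [H⁺] gives log[H⁺] = -3.508, so pH = 3.51.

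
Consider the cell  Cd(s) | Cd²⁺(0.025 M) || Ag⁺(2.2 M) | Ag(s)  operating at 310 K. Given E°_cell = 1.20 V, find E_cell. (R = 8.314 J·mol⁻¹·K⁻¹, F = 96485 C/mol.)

Balancing electrons gives n = 2; the reaction quotient is Q = [Cd²⁺]/[Ag⁺]^2 = 0.00517.
E = E° − (RT/nF) ln Q = 1.20 − (8.314×310)/(2×96485) × (-5.266) = 1.200 + 0.070 = 1.270 V.

1.27 V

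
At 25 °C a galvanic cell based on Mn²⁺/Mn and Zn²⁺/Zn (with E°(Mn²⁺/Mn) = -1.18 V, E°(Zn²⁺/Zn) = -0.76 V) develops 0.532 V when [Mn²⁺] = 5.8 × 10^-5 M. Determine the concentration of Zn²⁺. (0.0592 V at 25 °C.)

0.35 M

From the Nernst equation, log Q = n(E° − E)/0.0592 = 2(0.42 − 0.532)/0.0592 = -3.784, so Q = 1.65 × 10^-4.
With Q = [Mn²⁺]/[Zn²⁺] and the known concentrations, [Zn²⁺] in the denominator gives [Zn²⁺] = 0.35 M.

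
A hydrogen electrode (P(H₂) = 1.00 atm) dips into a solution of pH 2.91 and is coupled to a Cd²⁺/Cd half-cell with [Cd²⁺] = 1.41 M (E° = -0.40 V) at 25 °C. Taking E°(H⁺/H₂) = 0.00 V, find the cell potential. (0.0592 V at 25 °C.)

The hydrogen couple is the cathode, so E°_cell = 0.40 V; n = 2.
[H⁺] = 10^(−2.91) = 0.0012 M, and Q = [Cd²⁺]·P(H₂) / [H⁺]^2 = 9.32 × 10^5.
E = E° − (0.0592/2) log Q = 0.40 − (0.0592/2)(5.969) = 0.223 V.

0.22 V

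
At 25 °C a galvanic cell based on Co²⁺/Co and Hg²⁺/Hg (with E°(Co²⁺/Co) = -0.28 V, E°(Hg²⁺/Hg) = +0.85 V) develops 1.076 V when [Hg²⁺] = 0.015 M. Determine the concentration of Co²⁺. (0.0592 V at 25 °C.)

1.0 M

From the Nernst equation, log Q = n(E° − E)/0.0592 = 2(1.13 − 1.076)/0.0592 = 1.824, so Q = 66.7.
With Q = [Co²⁺]/[Hg²⁺] and the known concentrations, [Co²⁺] in the numerator gives [Co²⁺] = 1.0 M.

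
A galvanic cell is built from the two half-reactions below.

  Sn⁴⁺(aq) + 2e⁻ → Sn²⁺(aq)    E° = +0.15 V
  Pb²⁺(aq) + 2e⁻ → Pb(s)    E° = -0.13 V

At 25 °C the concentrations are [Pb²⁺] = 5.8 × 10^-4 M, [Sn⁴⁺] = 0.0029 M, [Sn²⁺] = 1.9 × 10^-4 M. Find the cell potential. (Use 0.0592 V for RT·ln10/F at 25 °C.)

0.411 V

The Sn⁴⁺/Sn²⁺ couple has the higher reduction potential and acts as the cathode, so E°_cell = +0.15 − (-0.13) = 0.28 V.
Balancing electrons gives n = 2; the reaction quotient is Q = [Pb²⁺]·[Sn²⁺]/[Sn⁴⁺] = 3.8 × 10^-5.
At 25 °C, E = E° − (0.0592/n) log Q = 0.28 − (0.0592/2)(-4.420) = 0.280 + 0.131 = 0.411 V.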